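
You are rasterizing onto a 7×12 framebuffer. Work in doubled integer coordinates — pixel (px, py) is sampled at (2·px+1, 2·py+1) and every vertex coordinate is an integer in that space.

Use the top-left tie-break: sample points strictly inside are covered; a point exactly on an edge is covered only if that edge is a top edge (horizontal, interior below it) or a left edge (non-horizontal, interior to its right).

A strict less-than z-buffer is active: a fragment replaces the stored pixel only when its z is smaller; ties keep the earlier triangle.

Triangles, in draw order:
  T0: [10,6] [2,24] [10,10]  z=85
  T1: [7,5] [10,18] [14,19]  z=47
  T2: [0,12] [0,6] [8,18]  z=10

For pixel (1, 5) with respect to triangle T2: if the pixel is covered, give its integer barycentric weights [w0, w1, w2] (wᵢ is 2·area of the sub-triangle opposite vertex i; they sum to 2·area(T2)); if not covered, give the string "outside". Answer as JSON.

T0:
  2·area = 32  (B↔C swapped to make it positive)
  edge (10, 6)→(10, 10): d=(0,4) right/bottom  bias=-1
  edge (10, 10)→(2, 24): d=(-8,14) right/bottom  bias=-1
  edge (2, 24)→(10, 6): d=(8,-18) top-left  bias=+0
    (4,4)@(9, 9): e=[4,22,6] → X
    (5,4)@(11, 9): e=[-4,-6,42] → .
    (4,5)@(9, 11): e=[4,6,22] → X
    (5,5)@(11, 11): e=[-4,-22,58] → .
    (3,6)@(7, 13): e=[12,18,2] → X
    (4,6)@(9, 13): e=[4,-10,38] → .
    (3,7)@(7, 15): e=[12,2,18] → X
    (4,7)@(9, 15): e=[4,-26,54] → .
    (3,8)@(7, 17): e=[12,-14,34] → .
  covered (4 px):
    . . . . . . .
    . . . . . . .
    . . . . . . .
    . . . . . . .
    . . . . X . .
    . . . . X . .
    . . . X . . .
    . . . X . . .
    . . . . . . .
    . . . . . . .
    . . . . . . .
    . . . . . . .
T1:
  2·area = 49  (B↔C swapped to make it positive)
  edge (7, 5)→(14, 19): d=(7,14) right/bottom  bias=-1
  edge (14, 19)→(10, 18): d=(-4,-1) top-left  bias=+0
  edge (10, 18)→(7, 5): d=(-3,-13) top-left  bias=+0
    (2,0)@(5, 1): e=[0,63,-14] → .  [on edge]
    (3,2)@(7, 5): e=[0,49,0] → .  [on edge]
    (4,4)@(9, 9): e=[0,35,14] → .  [on edge]
    (4,5)@(9, 11): e=[14,27,8] → X
    (5,5)@(11, 11): e=[-14,29,34] → .
    (4,6)@(9, 13): e=[28,19,2] → X
    (5,6)@(11, 13): e=[0,21,28] → .  [on edge]
    (4,7)@(9, 15): e=[42,11,-4] → .
    (5,7)@(11, 15): e=[14,13,22] → X
    (6,7)@(13, 15): e=[-14,15,48] → .
    (5,8)@(11, 17): e=[28,5,16] → X
    (6,8)@(13, 17): e=[0,7,42] → .  [on edge]
  covered (4 px):
    . . . . . . .
    . . . . . . .
    . . . . . . .
    . . . . . . .
    . . . . . . .
    . . . . X . .
    . . . . X . .
    . . . . . X .
    . . . . . X .
    . . . . . . .
    . . . . . . .
    . . . . . . .
T2:
  2·area = 48
  edge (0, 12)→(0, 6): d=(0,-6) top-left  bias=+0
  edge (0, 6)→(8, 18): d=(8,12) right/bottom  bias=-1
  edge (8, 18)→(0, 12): d=(-8,-6) top-left  bias=+0
    (0,4)@(1, 9): e=[6,12,30] → X
    (1,4)@(3, 9): e=[18,-12,42] → .
    (0,5)@(1, 11): e=[6,28,14] → X
    (1,5)@(3, 11): e=[18,4,26] → X
    (2,5)@(5, 11): e=[30,-20,38] → .
    (0,6)@(1, 13): e=[6,44,-2] → .
    (1,6)@(3, 13): e=[18,20,10] → X
    (2,6)@(5, 13): e=[30,-4,22] → .
    (1,7)@(3, 15): e=[18,36,-6] → .
    (2,7)@(5, 15): e=[30,12,6] → X
    (3,7)@(7, 15): e=[42,-12,18] → .
    (2,8)@(5, 17): e=[30,28,-10] → .
  covered (6 px):
    . . . . . . .
    . . . . . . .
    . . . . . . .
    . . . . . . .
    X . . . . . .
    X X . . . . .
    . X . . . . .
    . . X . . . .
    . . . X . . .
    . . . . . . .
    . . . . . . .
    . . . . . . .

Result: [4,26,18]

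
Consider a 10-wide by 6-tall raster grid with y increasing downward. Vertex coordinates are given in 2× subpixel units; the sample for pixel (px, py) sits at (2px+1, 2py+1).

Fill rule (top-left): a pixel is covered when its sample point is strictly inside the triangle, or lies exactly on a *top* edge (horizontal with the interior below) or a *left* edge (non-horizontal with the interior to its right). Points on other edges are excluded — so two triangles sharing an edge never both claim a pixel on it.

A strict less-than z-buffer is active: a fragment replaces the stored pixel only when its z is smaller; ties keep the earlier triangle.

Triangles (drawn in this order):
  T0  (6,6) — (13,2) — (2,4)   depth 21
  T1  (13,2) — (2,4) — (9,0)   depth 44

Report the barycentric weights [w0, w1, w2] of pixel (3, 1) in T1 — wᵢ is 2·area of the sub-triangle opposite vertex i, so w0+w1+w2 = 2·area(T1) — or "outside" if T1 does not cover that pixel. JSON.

T0:
  2·area = 30  (B↔C swapped to make it positive)
  edge (6, 6)→(2, 4): d=(-4,-2) top-left  bias=+0
  edge (2, 4)→(13, 2): d=(11,-2) top-left  bias=+0
  edge (13, 2)→(6, 6): d=(-7,4) right/bottom  bias=-1
    (4,1)@(9, 3): e=[18,3,9] → X
    (5,1)@(11, 3): e=[22,7,1] → X
    (6,1)@(13, 3): e=[26,11,-7] → .
    (2,2)@(5, 5): e=[2,17,11] → X
    (3,2)@(7, 5): e=[6,21,3] → X
    (4,2)@(9, 5): e=[10,25,-5] → .
    (5,2)@(11, 5): e=[14,29,-13] → .
    (2,3)@(5, 7): e=[-6,39,-3] → .
    (3,3)@(7, 7): e=[-2,43,-11] → .
  covered (4 px):
    . . . . . . . . . .
    . . . . X X . . . .
    . . X X . . . . . .
    . . . . . . . . . .
    . . . . . . . . . .
    . . . . . . . . . .
T1:
  2·area = 30
  edge (13, 2)→(2, 4): d=(-11,2) right/bottom  bias=-1
  edge (2, 4)→(9, 0): d=(7,-4) top-left  bias=+0
  edge (9, 0)→(13, 2): d=(4,2) right/bottom  bias=-1
    (4,0)@(9, 1): e=[19,7,4] → X
    (5,0)@(11, 1): e=[15,15,0] → .  [on edge]
    (2,1)@(5, 3): e=[5,5,20] → X
    (3,1)@(7, 3): e=[1,13,16] → X
    (4,1)@(9, 3): e=[-3,21,12] → .
    (7,1)@(15, 3): e=[-15,45,0] → .  [on edge]
    (2,2)@(5, 5): e=[-17,19,28] → .
    (3,2)@(7, 5): e=[-21,27,24] → .
    (9,2)@(19, 5): e=[-45,75,0] → .  [on edge]
  covered (3 px):
    . . . . X . . . . .
    . . X X . . . . . .
    . . . . . . . . . .
    . . . . . . . . . .
    . . . . . . . . . .
    . . . . . . . . . .

Final: [13,16,1]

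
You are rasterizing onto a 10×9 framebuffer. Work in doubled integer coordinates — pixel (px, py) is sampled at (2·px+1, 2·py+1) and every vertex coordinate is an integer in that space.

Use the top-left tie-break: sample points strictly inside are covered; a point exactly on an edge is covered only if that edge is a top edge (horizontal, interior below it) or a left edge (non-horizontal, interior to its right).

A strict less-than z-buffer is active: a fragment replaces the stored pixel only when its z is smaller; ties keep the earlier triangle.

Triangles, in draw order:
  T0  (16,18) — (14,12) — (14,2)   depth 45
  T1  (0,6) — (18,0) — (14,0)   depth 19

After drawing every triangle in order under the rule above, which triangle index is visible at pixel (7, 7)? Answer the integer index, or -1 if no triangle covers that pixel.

T0:
  2·area = 20
  edge (16, 18)→(14, 12): d=(-2,-6) top-left  bias=+0
  edge (14, 12)→(14, 2): d=(0,-10) top-left  bias=+0
  edge (14, 2)→(16, 18): d=(2,16) right/bottom  bias=-1
    (5,1)@(11, 3): e=[0,-30,50] → .  [on edge]
    (6,4)@(13, 9): e=[0,-10,30] → .  [on edge]
    (7,5)@(15, 11): e=[8,10,2] → X
    (8,5)@(17, 11): e=[20,30,-30] → .
    (7,6)@(15, 13): e=[4,10,6] → X
    (8,6)@(17, 13): e=[16,30,-26] → .
    (7,7)@(15, 15): e=[0,10,10] → X  [on edge]
    (8,7)@(17, 15): e=[12,30,-22] → .
    (7,8)@(15, 17): e=[-4,10,14] → .
  covered (3 px):
    . . . . . . . . . .
    . . . . . . . . . .
    . . . . . . . . . .
    . . . . . . . . . .
    . . . . . . . . . .
    . . . . . . . X . .
    . . . . . . . X . .
    . . . . . . . X . .
    . . . . . . . . . .
T1:
  2·area = 24  (B↔C swapped to make it positive)
  edge (0, 6)→(14, 0): d=(14,-6) top-left  bias=+0
  edge (14, 0)→(18, 0): d=(4,0) top-left  bias=+0
  edge (18, 0)→(0, 6): d=(-18,6) right/bottom  bias=-1
    (6,0)@(13, 1): e=[8,4,12] → X
    (7,0)@(15, 1): e=[20,4,0] → .  [on edge]
    (3,1)@(7, 3): e=[0,12,12] → X  [on edge]
    (4,1)@(9, 3): e=[12,12,0] → .  [on edge]
    (6,1)@(13, 3): e=[36,12,-24] → .
    (1,2)@(3, 5): e=[4,20,0] → .  [on edge]
    (3,2)@(7, 5): e=[28,20,-24] → .
  covered (2 px):
    . . . . . . X . . .
    . . . X . . . . . .
    . . . . . . . . . .
    . . . . . . . . . .
    . . . . . . . . . .
    . . . . . . . . . .
    . . . . . . . . . .
    . . . . . . . . . .
    . . . . . . . . . .

Z-buffer (winner per pixel, '.' = empty):
  . . . . . . 1 . . .
  . . . 1 . . . . . .
  . . . . . . . . . .
  . . . . . . . . . .
  . . . . . . . . . .
  . . . . . . . 0 . .
  . . . . . . . 0 . .
  . . . . . . . 0 . .
  . . . . . . . . . .

Final: 0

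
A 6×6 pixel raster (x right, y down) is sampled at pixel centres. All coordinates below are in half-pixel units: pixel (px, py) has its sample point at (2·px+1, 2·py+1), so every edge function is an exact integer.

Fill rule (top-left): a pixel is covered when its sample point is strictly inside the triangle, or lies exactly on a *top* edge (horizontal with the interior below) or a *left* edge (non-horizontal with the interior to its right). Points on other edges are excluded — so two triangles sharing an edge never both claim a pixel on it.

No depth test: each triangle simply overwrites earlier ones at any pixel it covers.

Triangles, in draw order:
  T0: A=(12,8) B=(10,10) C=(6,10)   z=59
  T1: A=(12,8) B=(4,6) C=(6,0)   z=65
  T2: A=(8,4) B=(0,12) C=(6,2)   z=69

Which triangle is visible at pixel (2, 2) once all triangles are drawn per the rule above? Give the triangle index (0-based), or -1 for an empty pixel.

T0:
  2·area = 8
  edge (12, 8)→(10, 10): d=(-2,2) right/bottom  bias=-1
  edge (10, 10)→(6, 10): d=(-4,0) right/bottom  bias=-1
  edge (6, 10)→(12, 8): d=(6,-2) top-left  bias=+0
    (4,4)@(9, 9): e=[4,4,0] → #  [on edge]
    (5,4)@(11, 9): e=[0,4,4] → ·  [on edge]
    (1,5)@(3, 11): e=[12,-4,0] → ·  [on edge]
    (4,5)@(9, 11): e=[0,-4,12] → ·  [on edge]
  covered (1 px):
    · · · · · ·
    · · · · · ·
    · · · · · ·
    · · · · · ·
    · · · · # ·
    · · · · · ·
T1:
  2·area = 52
  edge (12, 8)→(4, 6): d=(-8,-2) top-left  bias=+0
  edge (4, 6)→(6, 0): d=(2,-6) top-left  bias=+0
  edge (6, 0)→(12, 8): d=(6,8) right/bottom  bias=-1
    (2,1)@(5, 3): e=[26,0,26] → #  [on edge]
    (3,1)@(7, 3): e=[30,12,10] → #
    (4,1)@(9, 3): e=[34,24,-6] → ·
    (2,2)@(5, 5): e=[10,4,38] → #
    (4,2)@(9, 5): e=[18,28,6] → #
    (5,2)@(11, 5): e=[22,40,-10] → ·
    (2,3)@(5, 7): e=[-6,8,50] → ·
    (3,3)@(7, 7): e=[-2,20,34] → ·
    (4,3)@(9, 7): e=[2,32,18] → #
    (5,3)@(11, 7): e=[6,44,2] → #
    (1,4)@(3, 9): e=[-26,0,78] → ·  [on edge]
    (4,4)@(9, 9): e=[-14,36,30] → ·
  covered (7 px):
    · · · · · ·
    · · # # · ·
    · · # # # ·
    · · · · # #
    · · · · · ·
    · · · · · ·
T2:
  2·area = 32
  edge (8, 4)→(0, 12): d=(-8,8) right/bottom  bias=-1
  edge (0, 12)→(6, 2): d=(6,-10) top-left  bias=+0
  edge (6, 2)→(8, 4): d=(2,2) right/bottom  bias=-1
    (2,0)@(5, 1): e=[48,-16,0] → ·  [on edge]
    (5,0)@(11, 1): e=[0,44,-12] → ·  [on edge]
    (3,1)@(7, 3): e=[16,16,0] → ·  [on edge]
    (4,1)@(9, 3): e=[0,36,-4] → ·  [on edge]
    (2,2)@(5, 5): e=[16,8,8] → #
    (3,2)@(7, 5): e=[0,28,4] → ·  [on edge]
    (4,2)@(9, 5): e=[-16,48,0] → ·  [on edge]
    (1,3)@(3, 7): e=[16,0,16] → #  [on edge]
    (2,3)@(5, 7): e=[0,20,12] → ·  [on edge]
    (5,3)@(11, 7): e=[-48,80,0] → ·  [on edge]
    (1,4)@(3, 9): e=[0,12,20] → ·  [on edge]
    (0,5)@(1, 11): e=[0,4,28] → ·  [on edge]
  covered (2 px):
    · · · · · ·
    · · · · · ·
    · · # · · ·
    · # · · · ·
    · · · · · ·
    · · · · · ·

Z-buffer (winner per pixel, '.' = empty):
  . . . . . .
  . . 1 1 . .
  . . 2 1 1 .
  . 2 . . 1 1
  . . . . 0 .
  . . . . . .

Final: 2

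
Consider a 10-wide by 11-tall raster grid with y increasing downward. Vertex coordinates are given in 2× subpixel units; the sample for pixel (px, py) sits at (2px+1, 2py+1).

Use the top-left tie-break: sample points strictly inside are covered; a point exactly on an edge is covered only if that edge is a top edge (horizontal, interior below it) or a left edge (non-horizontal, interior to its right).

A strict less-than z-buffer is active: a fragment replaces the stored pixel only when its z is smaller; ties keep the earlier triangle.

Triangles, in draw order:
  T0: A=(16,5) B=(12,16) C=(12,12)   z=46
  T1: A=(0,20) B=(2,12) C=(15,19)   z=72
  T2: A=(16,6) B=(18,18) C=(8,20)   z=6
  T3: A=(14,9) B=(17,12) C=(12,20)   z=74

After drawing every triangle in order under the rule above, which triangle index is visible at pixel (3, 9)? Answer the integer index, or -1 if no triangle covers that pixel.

T0:
  2·area = 16
  edge (16, 5)→(12, 16): d=(-4,11) right/bottom  bias=-1
  edge (12, 16)→(12, 12): d=(0,-4) top-left  bias=+0
  edge (12, 12)→(16, 5): d=(4,-7) top-left  bias=+0
    (7,3)@(15, 7): e=[3,12,1] → X
    (8,3)@(17, 7): e=[-19,20,15] → .
    (7,4)@(15, 9): e=[-5,12,9] → .
    (6,5)@(13, 11): e=[9,4,3] → X
    (7,5)@(15, 11): e=[-13,12,17] → .
    (6,6)@(13, 13): e=[1,4,11] → X
    (7,6)@(15, 13): e=[-21,12,25] → .
    (6,7)@(13, 15): e=[-7,4,19] → .
  covered (3 px):
    . . . . . . . . . .
    . . . . . . . . . .
    . . . . . . . . . .
    . . . . . . . X . .
    . . . . . . . . . .
    . . . . . . X . . .
    . . . . . . X . . .
    . . . . . . . . . .
    . . . . . . . . . .
    . . . . . . . . . .
    . . . . . . . . . .
T1:
  2·area = 118
  edge (0, 20)→(2, 12): d=(2,-8) top-left  bias=+0
  edge (2, 12)→(15, 19): d=(13,7) right/bottom  bias=-1
  edge (15, 19)→(0, 20): d=(-15,1) right/bottom  bias=-1
    (1,6)@(3, 13): e=[10,6,102] → X
    (2,6)@(5, 13): e=[26,-8,100] → .
    (1,7)@(3, 15): e=[14,32,72] → X
    (2,7)@(5, 15): e=[30,18,70] → X
    (3,7)@(7, 15): e=[46,4,68] → X
    (4,7)@(9, 15): e=[62,-10,66] → .
    (0,8)@(1, 17): e=[2,72,44] → X
    (4,8)@(9, 17): e=[66,16,36] → X
    (5,8)@(11, 17): e=[82,2,34] → X
    (6,8)@(13, 17): e=[98,-12,32] → .
    (0,9)@(1, 19): e=[6,98,14] → X
    (6,9)@(13, 19): e=[102,14,2] → X
    (7,9)@(15, 19): e=[118,0,0] → .  [on edge]
  covered (17 px):
    . . . . . . . . . .
    . . . . . . . . . .
    . . . . . . . . . .
    . . . . . . . . . .
    . . . . . . . . . .
    . . . . . . . . . .
    . X . . . . . . . .
    . X X X . . . . . .
    X X X X X X . . . .
    X X X X X X X . . .
    . . . . . . . . . .
T2:
  2·area = 124
  edge (16, 6)→(18, 18): d=(2,12) right/bottom  bias=-1
  edge (18, 18)→(8, 20): d=(-10,2) right/bottom  bias=-1
  edge (8, 20)→(16, 6): d=(8,-14) top-left  bias=+0
    (7,4)@(15, 9): e=[18,96,10] → X
    (8,4)@(17, 9): e=[-6,92,38] → .
    (7,5)@(15, 11): e=[22,76,26] → X
    (8,5)@(17, 11): e=[-2,72,54] → .
    (6,6)@(13, 13): e=[50,60,14] → X
    (8,6)@(17, 13): e=[2,52,70] → X
    (9,6)@(19, 13): e=[-22,48,98] → .
    (5,7)@(11, 15): e=[78,44,2] → X
    (9,7)@(19, 15): e=[-18,28,114] → .
    (5,8)@(11, 17): e=[82,24,18] → X
    (9,8)@(19, 17): e=[-14,8,130] → .
    (4,9)@(9, 19): e=[110,8,6] → X
    (6,9)@(13, 19): e=[62,0,62] → .  [on edge]
    (1,10)@(3, 21): e=[186,0,-62] → .  [on edge]
  covered (15 px):
    . . . . . . . . . .
    . . . . . . . . . .
    . . . . . . . . . .
    . . . . . . . . . .
    . . . . . . . X . .
    . . . . . . . X . .
    . . . . . . X X X .
    . . . . . X X X X .
    . . . . . X X X X .
    . . . . X X . . . .
    . . . . . . . . . .
T3:
  2·area = 39
  edge (14, 9)→(17, 12): d=(3,3) right/bottom  bias=-1
  edge (17, 12)→(12, 20): d=(-5,8) right/bottom  bias=-1
  edge (12, 20)→(14, 9): d=(2,-11) top-left  bias=+0
    (7,5)@(15, 11): e=[3,21,15] → X
    (8,5)@(17, 11): e=[-3,5,37] → .
    (7,6)@(15, 13): e=[9,11,19] → X
    (8,6)@(17, 13): e=[3,-5,41] → .
    (6,7)@(13, 15): e=[21,17,1] → X
    (8,7)@(17, 15): e=[9,-15,45] → .
    (6,8)@(13, 17): e=[27,7,5] → X
    (7,8)@(15, 17): e=[21,-9,27] → .
    (6,9)@(13, 19): e=[33,-3,9] → .
  covered (5 px):
    . . . . . . . . . .
    . . . . . . . . . .
    . . . . . . . . . .
    . . . . . . . . . .
    . . . . . . . . . .
    . . . . . . . X . .
    . . . . . . . X . .
    . . . . . . X X . .
    . . . . . . X . . .
    . . . . . . . . . .
    . . . . . . . . . .

Z-buffer (winner per pixel, '.' = empty):
  . . . . . . . . . .
  . . . . . . . . . .
  . . . . . . . . . .
  . . . . . . . 0 . .
  . . . . . . . 2 . .
  . . . . . . 0 2 . .
  . 1 . . . . 2 2 2 .
  . 1 1 1 . 2 2 2 2 .
  1 1 1 1 1 2 2 2 2 .
  1 1 1 1 2 2 1 . . .
  . . . . . . . . . .

Result: 1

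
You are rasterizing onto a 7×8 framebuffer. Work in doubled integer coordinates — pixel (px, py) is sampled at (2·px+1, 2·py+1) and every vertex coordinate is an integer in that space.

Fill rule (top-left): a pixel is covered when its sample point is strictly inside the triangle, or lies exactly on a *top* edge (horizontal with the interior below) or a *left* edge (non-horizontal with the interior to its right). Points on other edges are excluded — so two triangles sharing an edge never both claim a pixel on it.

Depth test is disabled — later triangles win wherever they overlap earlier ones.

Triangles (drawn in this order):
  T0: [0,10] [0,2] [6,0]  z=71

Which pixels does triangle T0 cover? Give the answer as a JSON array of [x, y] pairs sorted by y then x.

T0:
  2·area = 48
  edge (0, 10)→(0, 2): d=(0,-8) top-left  bias=+0
  edge (0, 2)→(6, 0): d=(6,-2) top-left  bias=+0
  edge (6, 0)→(0, 10): d=(-6,10) right/bottom  bias=-1
    (1,0)@(3, 1): e=[24,0,24] → #  [on edge]
    (2,0)@(5, 1): e=[40,4,4] → #
    (3,0)@(7, 1): e=[56,8,-16] → ·
    (0,1)@(1, 3): e=[8,8,32] → #
    (2,1)@(5, 3): e=[40,16,-8] → ·
    (0,2)@(1, 5): e=[8,20,20] → #
    (1,2)@(3, 5): e=[24,24,0] → ·  [on edge]
    (0,3)@(1, 7): e=[8,32,8] → #
    (1,3)@(3, 7): e=[24,36,-12] → ·
    (0,4)@(1, 9): e=[8,44,-4] → ·
  covered (6 px):
    · # # · · · ·
    # # · · · · ·
    # · · · · · ·
    # · · · · · ·
    · · · · · · ·
    · · · · · · ·
    · · · · · · ·
    · · · · · · ·

Result: [[1,0],[2,0],[0,1],[1,1],[0,2],[0,3]]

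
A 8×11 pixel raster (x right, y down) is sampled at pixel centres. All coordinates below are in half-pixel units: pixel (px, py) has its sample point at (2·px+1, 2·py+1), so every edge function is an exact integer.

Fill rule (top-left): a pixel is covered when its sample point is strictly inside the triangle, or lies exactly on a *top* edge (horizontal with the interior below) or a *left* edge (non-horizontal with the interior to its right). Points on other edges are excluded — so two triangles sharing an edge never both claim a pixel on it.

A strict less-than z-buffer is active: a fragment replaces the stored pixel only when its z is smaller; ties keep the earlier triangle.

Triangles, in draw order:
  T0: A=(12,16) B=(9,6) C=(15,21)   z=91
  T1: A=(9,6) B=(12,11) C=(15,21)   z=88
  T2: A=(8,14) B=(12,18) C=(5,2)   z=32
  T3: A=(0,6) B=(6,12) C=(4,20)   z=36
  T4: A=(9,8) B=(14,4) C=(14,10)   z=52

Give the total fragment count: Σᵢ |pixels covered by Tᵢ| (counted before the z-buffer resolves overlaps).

T0:
  2·area = 15
  edge (12, 16)→(9, 6): d=(-3,-10) top-left  bias=+0
  edge (9, 6)→(15, 21): d=(6,15) right/bottom  bias=-1
  edge (15, 21)→(12, 16): d=(-3,-5) top-left  bias=+0
    (1,0)@(3, 1): e=[-45,60,0] → .  [on edge]
    (3,0)@(7, 1): e=[-5,0,20] → .  [on edge]
    (4,5)@(9, 11): e=[-15,30,0] → .  [on edge]
    (5,5)@(11, 11): e=[5,0,10] → .  [on edge]
    (6,8)@(13, 17): e=[7,6,2] → X
    (7,8)@(15, 17): e=[27,-24,12] → .
    (6,9)@(13, 19): e=[1,18,-4] → .
    (7,10)@(15, 21): e=[15,0,0] → .  [on edge]
  covered (1 px):
    . . . . . . . .
    . . . . . . . .
    . . . . . . . .
    . . . . . . . .
    . . . . . . . .
    . . . . . . . .
    . . . . . . . .
    . . . . . . . .
    . . . . . . X .
    . . . . . . . .
    . . . . . . . .
T1:
  2·area = 15
  edge (9, 6)→(12, 11): d=(3,5) right/bottom  bias=-1
  edge (12, 11)→(15, 21): d=(3,10) right/bottom  bias=-1
  edge (15, 21)→(9, 6): d=(-6,-15) top-left  bias=+0
    (3,0)@(7, 1): e=[-5,20,0] → .  [on edge]
    (4,0)@(9, 1): e=[-15,0,30] → .  [on edge]
    (5,5)@(11, 11): e=[5,10,0] → X  [on edge]
    (6,5)@(13, 11): e=[-5,-10,30] → .
    (5,6)@(11, 13): e=[11,16,-12] → .
    (6,7)@(13, 15): e=[7,2,6] → X
    (7,7)@(15, 15): e=[-3,-18,36] → .
    (6,8)@(13, 17): e=[13,8,-6] → .
    (7,10)@(15, 21): e=[15,0,0] → .  [on edge]
  covered (2 px):
    . . . . . . . .
    . . . . . . . .
    . . . . . . . .
    . . . . . . . .
    . . . . . . . .
    . . . . . X . .
    . . . . . . . .
    . . . . . . X .
    . . . . . . . .
    . . . . . . . .
    . . . . . . . .
T2:
  2·area = 36  (B↔C swapped to make it positive)
  edge (8, 14)→(5, 2): d=(-3,-12) top-left  bias=+0
  edge (5, 2)→(12, 18): d=(7,16) right/bottom  bias=-1
  edge (12, 18)→(8, 14): d=(-4,-4) top-left  bias=+0
    (0,3)@(1, 7): e=[-63,99,0] → .  [on edge]
    (3,3)@(7, 7): e=[9,3,24] → X
    (4,3)@(9, 7): e=[33,-29,32] → .
    (1,4)@(3, 9): e=[-45,81,0] → .  [on edge]
    (3,4)@(7, 9): e=[3,17,16] → X
    (4,4)@(9, 9): e=[27,-15,24] → .
    (2,5)@(5, 11): e=[-27,63,0] → .  [on edge]
    (3,5)@(7, 11): e=[-3,31,8] → .
    (3,6)@(7, 13): e=[-9,45,0] → .  [on edge]
    (4,6)@(9, 13): e=[15,13,8] → X
    (5,6)@(11, 13): e=[39,-19,16] → .
    (4,7)@(9, 15): e=[9,27,0] → X  [on edge]
    (5,8)@(11, 17): e=[27,9,0] → X  [on edge]
    (6,9)@(13, 19): e=[45,-9,0] → .  [on edge]
    (7,10)@(15, 21): e=[63,-27,0] → .  [on edge]
  covered (5 px):
    . . . . . . . .
    . . . . . . . .
    . . . . . . . .
    . . . X . . . .
    . . . X . . . .
    . . . . . . . .
    . . . . X . . .
    . . . . X . . .
    . . . . . X . .
    . . . . . . . .
    . . . . . . . .
T3:
  2·area = 60
  edge (0, 6)→(6, 12): d=(6,6) right/bottom  bias=-1
  edge (6, 12)→(4, 20): d=(-2,8) right/bottom  bias=-1
  edge (4, 20)→(0, 6): d=(-4,-14) top-left  bias=+0
    (0,3)@(1, 7): e=[0,50,10] → .  [on edge]
    (0,4)@(1, 9): e=[12,46,2] → X
    (1,4)@(3, 9): e=[0,30,30] → .  [on edge]
    (0,5)@(1, 11): e=[24,42,-6] → .
    (1,5)@(3, 11): e=[12,26,22] → X
    (2,5)@(5, 11): e=[0,10,50] → .  [on edge]
    (1,6)@(3, 13): e=[24,22,14] → X
    (2,6)@(5, 13): e=[12,6,42] → X
    (3,6)@(7, 13): e=[0,-10,70] → .  [on edge]
    (1,7)@(3, 15): e=[36,18,6] → X
    (3,7)@(7, 15): e=[12,-14,62] → .
    (4,7)@(9, 15): e=[0,-30,90] → .  [on edge]
    (5,8)@(11, 17): e=[0,-50,110] → .  [on edge]
    (6,9)@(13, 19): e=[0,-70,130] → .  [on edge]
    (7,10)@(15, 21): e=[0,-90,150] → .  [on edge]
  covered (6 px):
    . . . . . . . .
    . . . . . . . .
    . . . . . . . .
    . . . . . . . .
    X . . . . . . .
    . X . . . . . .
    . X X . . . . .
    . X X . . . . .
    . . . . . . . .
    . . . . . . . .
    . . . . . . . .
T4:
  2·area = 30
  edge (9, 8)→(14, 4): d=(5,-4) top-left  bias=+0
  edge (14, 4)→(14, 10): d=(0,6) right/bottom  bias=-1
  edge (14, 10)→(9, 8): d=(-5,-2) top-left  bias=+0
    (6,2)@(13, 5): e=[1,6,23] → X
    (7,2)@(15, 5): e=[9,-6,27] → .
    (5,3)@(11, 7): e=[3,18,9] → X
    (7,3)@(15, 7): e=[19,-6,17] → .
    (5,4)@(11, 9): e=[13,18,-1] → .
    (6,4)@(13, 9): e=[21,6,3] → X
    (7,4)@(15, 9): e=[29,-6,7] → .
    (6,5)@(13, 11): e=[31,6,-7] → .
  covered (4 px):
    . . . . . . . .
    . . . . . . . .
    . . . . . . X .
    . . . . . X X .
    . . . . . . X .
    . . . . . . . .
    . . . . . . . .
    . . . . . . . .
    . . . . . . . .
    . . . . . . . .
    . . . . . . . .

Result: 18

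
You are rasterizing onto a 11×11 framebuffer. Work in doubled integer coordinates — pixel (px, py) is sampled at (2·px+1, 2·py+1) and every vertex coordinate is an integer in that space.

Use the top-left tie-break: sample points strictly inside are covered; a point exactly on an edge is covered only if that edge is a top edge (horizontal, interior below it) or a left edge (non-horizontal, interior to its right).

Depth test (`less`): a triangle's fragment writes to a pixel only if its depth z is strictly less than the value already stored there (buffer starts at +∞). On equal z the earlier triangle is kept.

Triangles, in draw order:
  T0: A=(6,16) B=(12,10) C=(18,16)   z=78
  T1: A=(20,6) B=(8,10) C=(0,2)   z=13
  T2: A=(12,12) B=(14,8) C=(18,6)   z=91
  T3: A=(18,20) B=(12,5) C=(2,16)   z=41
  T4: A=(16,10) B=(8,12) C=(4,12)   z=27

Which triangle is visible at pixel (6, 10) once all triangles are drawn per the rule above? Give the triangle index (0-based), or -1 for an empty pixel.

T0:
  2·area = 72
  edge (6, 16)→(12, 10): d=(6,-6) top-left  bias=+0
  edge (12, 10)→(18, 16): d=(6,6) right/bottom  bias=-1
  edge (18, 16)→(6, 16): d=(-12,0) right/bottom  bias=-1
    (1,0)@(3, 1): e=[-108,0,180] → .  [on edge]
    (10,0)@(21, 1): e=[0,-108,180] → .  [on edge]
    (2,1)@(5, 3): e=[-84,0,156] → .  [on edge]
    (9,1)@(19, 3): e=[0,-84,156] → .  [on edge]
    (3,2)@(7, 5): e=[-60,0,132] → .  [on edge]
    (8,2)@(17, 5): e=[0,-60,132] → .  [on edge]
    (4,3)@(9, 7): e=[-36,0,108] → .  [on edge]
    (7,3)@(15, 7): e=[0,-36,108] → .  [on edge]
    (5,4)@(11, 9): e=[-12,0,84] → .  [on edge]
    (6,4)@(13, 9): e=[0,-12,84] → .  [on edge]
    (5,5)@(11, 11): e=[0,12,60] → X  [on edge]
    (6,5)@(13, 11): e=[12,0,60] → .  [on edge]
    (4,6)@(9, 13): e=[0,36,36] → X  [on edge]
    (7,6)@(15, 13): e=[36,0,36] → .  [on edge]
    (3,7)@(7, 15): e=[0,60,12] → X  [on edge]
    (8,7)@(17, 15): e=[60,0,12] → .  [on edge]
    (2,8)@(5, 17): e=[0,84,-12] → .  [on edge]
    (9,8)@(19, 17): e=[84,0,-12] → .  [on edge]
    (1,9)@(3, 19): e=[0,108,-36] → .  [on edge]
    (10,9)@(21, 19): e=[108,0,-36] → .  [on edge]
    (0,10)@(1, 21): e=[0,132,-60] → .  [on edge]
  covered (9 px):
    . . . . . . . . . . .
    . . . . . . . . . . .
    . . . . . . . . . . .
    . . . . . . . . . . .
    . . . . . . . . . . .
    . . . . . X . . . . .
    . . . . X X X . . . .
    . . . X X X X X . . .
    . . . . . . . . . . .
    . . . . . . . . . . .
    . . . . . . . . . . .
T1:
  2·area = 128
  edge (20, 6)→(8, 10): d=(-12,4) right/bottom  bias=-1
  edge (8, 10)→(0, 2): d=(-8,-8) top-left  bias=+0
  edge (0, 2)→(20, 6): d=(20,4) right/bottom  bias=-1
    (0,1)@(1, 3): e=[112,0,16] → X  [on edge]
    (1,1)@(3, 3): e=[104,16,8] → X
    (2,1)@(5, 3): e=[96,32,0] → .  [on edge]
    (0,2)@(1, 5): e=[88,-16,56] → .
    (1,2)@(3, 5): e=[80,0,48] → X  [on edge]
    (2,2)@(5, 5): e=[72,16,40] → X
    (3,2)@(7, 5): e=[64,32,32] → X
    (4,2)@(9, 5): e=[56,48,24] → X
    (5,2)@(11, 5): e=[48,64,16] → X
    (6,2)@(13, 5): e=[40,80,8] → X
    (7,2)@(15, 5): e=[32,96,0] → .  [on edge]
    (1,3)@(3, 7): e=[56,-16,88] → .
    (2,3)@(5, 7): e=[48,0,80] → X  [on edge]
    (8,3)@(17, 7): e=[0,96,32] → .  [on edge]
    (3,4)@(7, 9): e=[16,0,112] → X  [on edge]
    (5,4)@(11, 9): e=[0,32,96] → .  [on edge]
    (2,5)@(5, 11): e=[0,-32,160] → .  [on edge]
    (4,5)@(9, 11): e=[-16,0,144] → .  [on edge]
    (5,6)@(11, 13): e=[-48,0,176] → .  [on edge]
    (6,7)@(13, 15): e=[-80,0,208] → .  [on edge]
    (7,8)@(15, 17): e=[-112,0,240] → .  [on edge]
    (8,9)@(17, 19): e=[-144,0,272] → .  [on edge]
    (9,10)@(19, 21): e=[-176,0,304] → .  [on edge]
  covered (16 px):
    . . . . . . . . . . .
    X X . . . . . . . . .
    . X X X X X X . . . .
    . . X X X X X X . . .
    . . . X X . . . . . .
    . . . . . . . . . . .
    . . . . . . . . . . .
    . . . . . . . . . . .
    . . . . . . . . . . .
    . . . . . . . . . . .
    . . . . . . . . . . .
T2:
  2·area = 12
  edge (12, 12)→(14, 8): d=(2,-4) top-left  bias=+0
  edge (14, 8)→(18, 6): d=(4,-2) top-left  bias=+0
  edge (18, 6)→(12, 12): d=(-6,6) right/bottom  bias=-1
    (10,1)@(21, 3): e=[18,-6,0] → .  [on edge]
    (9,2)@(19, 5): e=[14,-2,0] → .  [on edge]
    (8,3)@(17, 7): e=[10,2,0] → .  [on edge]
    (7,4)@(15, 9): e=[6,6,0] → .  [on edge]
    (6,5)@(13, 11): e=[2,10,0] → .  [on edge]
    (5,6)@(11, 13): e=[-2,14,0] → .  [on edge]
    (4,7)@(9, 15): e=[-6,18,0] → .  [on edge]
    (3,8)@(7, 17): e=[-10,22,0] → .  [on edge]
    (2,9)@(5, 19): e=[-14,26,0] → .  [on edge]
    (1,10)@(3, 21): e=[-18,30,0] → .  [on edge]
  covered (0 px):
    . . . . . . . . . . .
    . . . . . . . . . . .
    . . . . . . . . . . .
    . . . . . . . . . . .
    . . . . . . . . . . .
    . . . . . . . . . . .
    . . . . . . . . . . .
    . . . . . . . . . . .
    . . . . . . . . . . .
    . . . . . . . . . . .
    . . . . . . . . . . .
T3:
  2·area = 216  (B↔C swapped to make it positive)
  edge (18, 20)→(2, 16): d=(-16,-4) top-left  bias=+0
  edge (2, 16)→(12, 5): d=(10,-11) top-left  bias=+0
  edge (12, 5)→(18, 20): d=(6,15) right/bottom  bias=-1
    (5,3)@(11, 7): e=[180,9,27] → X
    (6,3)@(13, 7): e=[188,31,-3] → .
    (4,4)@(9, 9): e=[140,7,69] → X
    (6,4)@(13, 9): e=[156,51,9] → X
    (7,4)@(15, 9): e=[164,73,-21] → .
    (3,5)@(7, 11): e=[100,5,111] → X
    (7,5)@(15, 11): e=[132,93,-9] → .
    (2,6)@(5, 13): e=[60,3,153] → X
    (7,6)@(15, 13): e=[100,113,3] → X
    (8,6)@(17, 13): e=[108,135,-27] → .
    (1,7)@(3, 15): e=[20,1,195] → X
    (8,7)@(17, 15): e=[76,155,-15] → .
  covered (28 px):
    . . . . . . . . . . .
    . . . . . . . . . . .
    . . . . . . . . . . .
    . . . . . X . . . . .
    . . . . X X X . . . .
    . . . X X X X . . . .
    . . X X X X X X . . .
    . X X X X X X X . . .
    . . . X X X X X . . .
    . . . . . . . X X . .
    . . . . . . . . . . .
T4:
  2·area = 8
  edge (16, 10)→(8, 12): d=(-8,2) right/bottom  bias=-1
  edge (8, 12)→(4, 12): d=(-4,0) right/bottom  bias=-1
  edge (4, 12)→(16, 10): d=(12,-2) top-left  bias=+0
    (5,5)@(11, 11): e=[2,4,2] → X
    (6,5)@(13, 11): e=[-2,4,6] → .
    (5,6)@(11, 13): e=[-14,-4,26] → .
  covered (1 px):
    . . . . . . . . . . .
    . . . . . . . . . . .
    . . . . . . . . . . .
    . . . . . . . . . . .
    . . . . . . . . . . .
    . . . . . X . . . . .
    . . . . . . . . . . .
    . . . . . . . . . . .
    . . . . . . . . . . .
    . . . . . . . . . . .
    . . . . . . . . . . .

Z-buffer (winner per pixel, '.' = empty):
  . . . . . . . . . . .
  1 1 . . . . . . . . .
  . 1 1 1 1 1 1 . . . .
  . . 1 1 1 1 1 1 . . .
  . . . 1 1 3 3 . . . .
  . . . 3 3 4 3 . . . .
  . . 3 3 3 3 3 3 . . .
  . 3 3 3 3 3 3 3 . . .
  . . . 3 3 3 3 3 . . .
  . . . . . . . 3 3 . .
  . . . . . . . . . . .

Result: -1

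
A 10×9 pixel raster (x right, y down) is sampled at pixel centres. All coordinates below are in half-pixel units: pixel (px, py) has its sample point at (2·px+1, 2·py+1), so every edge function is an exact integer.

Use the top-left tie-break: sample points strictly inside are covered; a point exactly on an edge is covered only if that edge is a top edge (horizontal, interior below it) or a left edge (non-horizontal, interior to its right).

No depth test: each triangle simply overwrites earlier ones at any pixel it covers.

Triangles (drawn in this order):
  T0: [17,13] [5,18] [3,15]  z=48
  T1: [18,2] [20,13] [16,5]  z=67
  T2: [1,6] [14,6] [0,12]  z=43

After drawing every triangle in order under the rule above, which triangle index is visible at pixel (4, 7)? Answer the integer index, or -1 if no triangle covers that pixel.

T0:
  2·area = 46
  edge (17, 13)→(5, 18): d=(-12,5) right/bottom  bias=-1
  edge (5, 18)→(3, 15): d=(-2,-3) top-left  bias=+0
  edge (3, 15)→(17, 13): d=(14,-2) top-left  bias=+0
    (8,6)@(17, 13): e=[0,46,0] → ·  [on edge]
    (1,7)@(3, 15): e=[46,0,0] → █  [on edge]
    (2,7)@(5, 15): e=[36,6,4] → █
    (3,7)@(7, 15): e=[26,12,8] → █
    (4,7)@(9, 15): e=[16,18,12] → █
    (5,7)@(11, 15): e=[6,24,16] → █
    (6,7)@(13, 15): e=[-4,30,20] → ·
    (1,8)@(3, 17): e=[22,-4,28] → ·
    (2,8)@(5, 17): e=[12,2,32] → █
    (4,8)@(9, 17): e=[-8,14,40] → ·
    (5,8)@(11, 17): e=[-18,20,44] → ·
  covered (7 px):
    · · · · · · · · · ·
    · · · · · · · · · ·
    · · · · · · · · · ·
    · · · · · · · · · ·
    · · · · · · · · · ·
    · · · · · · · · · ·
    · · · · · · · · · ·
    · █ █ █ █ █ · · · ·
    · · █ █ · · · · · ·
T1:
  2·area = 28
  edge (18, 2)→(20, 13): d=(2,11) right/bottom  bias=-1
  edge (20, 13)→(16, 5): d=(-4,-8) top-left  bias=+0
  edge (16, 5)→(18, 2): d=(2,-3) top-left  bias=+0
    (7,1)@(15, 3): e=[35,0,-7] → ·  [on edge]
    (8,2)@(17, 5): e=[17,8,3] → █
    (9,2)@(19, 5): e=[-5,24,9] → ·
    (8,3)@(17, 7): e=[21,0,7] → █  [on edge]
    (9,3)@(19, 7): e=[-1,16,13] → ·
    (8,4)@(17, 9): e=[25,-8,11] → ·
    (9,4)@(19, 9): e=[3,8,17] → █
    (9,5)@(19, 11): e=[7,0,21] → █  [on edge]
    (9,6)@(19, 13): e=[11,-8,25] → ·
  covered (4 px):
    · · · · · · · · · ·
    · · · · · · · · · ·
    · · · · · · · · █ ·
    · · · · · · · · █ ·
    · · · · · · · · · █
    · · · · · · · · · █
    · · · · · · · · · ·
    · · · · · · · · · ·
    · · · · · · · · · ·
T2:
  2·area = 78
  edge (1, 6)→(14, 6): d=(13,0) top-left  bias=+0
  edge (14, 6)→(0, 12): d=(-14,6) right/bottom  bias=-1
  edge (0, 12)→(1, 6): d=(1,-6) top-left  bias=+0
    (0,3)@(1, 7): e=[13,64,1] → █
    (1,3)@(3, 7): e=[13,52,13] → █
    (2,3)@(5, 7): e=[13,40,25] → █
    (3,3)@(7, 7): e=[13,28,37] → █
    (4,3)@(9, 7): e=[13,16,49] → █
    (5,3)@(11, 7): e=[13,4,61] → █
    (6,3)@(13, 7): e=[13,-8,73] → ·
    (0,4)@(1, 9): e=[39,36,3] → █
    (3,4)@(7, 9): e=[39,0,39] → ·  [on edge]
    (4,4)@(9, 9): e=[39,-12,51] → ·
    (5,4)@(11, 9): e=[39,-24,63] → ·
    (0,5)@(1, 11): e=[65,8,5] → █
  covered (10 px):
    · · · · · · · · · ·
    · · · · · · · · · ·
    · · · · · · · · · ·
    █ █ █ █ █ █ · · · ·
    █ █ █ · · · · · · ·
    █ · · · · · · · · ·
    · · · · · · · · · ·
    · · · · · · · · · ·
    · · · · · · · · · ·

Z-buffer (winner per pixel, '.' = empty):
  . . . . . . . . . .
  . . . . . . . . . .
  . . . . . . . . 1 .
  2 2 2 2 2 2 . . 1 .
  2 2 2 . . . . . . 1
  2 . . . . . . . . 1
  . . . . . . . . . .
  . 0 0 0 0 0 . . . .
  . . 0 0 . . . . . .

Answer: 0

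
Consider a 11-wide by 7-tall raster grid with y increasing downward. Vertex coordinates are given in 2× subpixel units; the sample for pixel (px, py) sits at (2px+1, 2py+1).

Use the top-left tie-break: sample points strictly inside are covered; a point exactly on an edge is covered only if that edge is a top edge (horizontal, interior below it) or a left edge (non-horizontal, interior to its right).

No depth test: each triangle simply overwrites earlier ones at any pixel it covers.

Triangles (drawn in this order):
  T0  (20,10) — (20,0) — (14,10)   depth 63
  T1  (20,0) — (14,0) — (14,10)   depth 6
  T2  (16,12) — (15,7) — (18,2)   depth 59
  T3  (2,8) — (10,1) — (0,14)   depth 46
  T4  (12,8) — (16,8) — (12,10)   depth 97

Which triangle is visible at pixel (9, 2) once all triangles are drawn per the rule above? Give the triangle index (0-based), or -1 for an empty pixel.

T0:
  2·area = 60  (B↔C swapped to make it positive)
  edge (20, 10)→(14, 10): d=(-6,0) right/bottom  bias=-1
  edge (14, 10)→(20, 0): d=(6,-10) top-left  bias=+0
  edge (20, 0)→(20, 10): d=(0,10) right/bottom  bias=-1
    (9,1)@(19, 3): e=[42,8,10] → #
    (10,1)@(21, 3): e=[42,28,-10] → ·
    (8,2)@(17, 5): e=[30,0,30] → #  [on edge]
    (10,2)@(21, 5): e=[30,40,-10] → ·
    (8,3)@(17, 7): e=[18,12,30] → #
    (10,3)@(21, 7): e=[18,52,-10] → ·
    (7,4)@(15, 9): e=[6,4,50] → #
    (10,4)@(21, 9): e=[6,64,-10] → ·
    (7,5)@(15, 11): e=[-6,16,50] → ·
    (8,5)@(17, 11): e=[-6,36,30] → ·
    (9,5)@(19, 11): e=[-6,56,10] → ·
  covered (8 px):
    · · · · · · · · · · ·
    · · · · · · · · · # ·
    · · · · · · · · # # ·
    · · · · · · · · # # ·
    · · · · · · · # # # ·
    · · · · · · · · · · ·
    · · · · · · · · · · ·
T1:
  2·area = 60  (B↔C swapped to make it positive)
  edge (20, 0)→(14, 10): d=(-6,10) right/bottom  bias=-1
  edge (14, 10)→(14, 0): d=(0,-10) top-left  bias=+0
  edge (14, 0)→(20, 0): d=(6,0) top-left  bias=+0
    (7,0)@(15, 1): e=[44,10,6] → #
    (8,0)@(17, 1): e=[24,30,6] → #
    (9,0)@(19, 1): e=[4,50,6] → #
    (10,0)@(21, 1): e=[-16,70,6] → ·
    (7,1)@(15, 3): e=[32,10,18] → #
    (9,1)@(19, 3): e=[-8,50,18] → ·
    (7,2)@(15, 5): e=[20,10,30] → #
    (8,2)@(17, 5): e=[0,30,30] → ·  [on edge]
    (7,3)@(15, 7): e=[8,10,42] → #
    (8,3)@(17, 7): e=[-12,30,42] → ·
    (7,4)@(15, 9): e=[-4,10,54] → ·
  covered (7 px):
    · · · · · · · # # # ·
    · · · · · · · # # · ·
    · · · · · · · # · · ·
    · · · · · · · # · · ·
    · · · · · · · · · · ·
    · · · · · · · · · · ·
    · · · · · · · · · · ·
T2:
  2·area = 20
  edge (16, 12)→(15, 7): d=(-1,-5) top-left  bias=+0
  edge (15, 7)→(18, 2): d=(3,-5) top-left  bias=+0
  edge (18, 2)→(16, 12): d=(-2,10) right/bottom  bias=-1
    (8,2)@(17, 5): e=[12,4,4] → #
    (9,2)@(19, 5): e=[22,14,-16] → ·
    (7,3)@(15, 7): e=[0,0,20] → #  [on edge]
    (8,3)@(17, 7): e=[10,10,0] → ·  [on edge]
    (7,4)@(15, 9): e=[-2,6,16] → ·
  covered (2 px):
    · · · · · · · · · · ·
    · · · · · · · · · · ·
    · · · · · · · · # · ·
    · · · · · · · # · · ·
    · · · · · · · · · · ·
    · · · · · · · · · · ·
    · · · · · · · · · · ·
T3:
  2·area = 34
  edge (2, 8)→(10, 1): d=(8,-7) top-left  bias=+0
  edge (10, 1)→(0, 14): d=(-10,13) right/bottom  bias=-1
  edge (0, 14)→(2, 8): d=(2,-6) top-left  bias=+0
    (1,2)@(3, 5): e=[-17,51,0] → ·  [on edge]
    (2,3)@(5, 7): e=[13,5,16] → #
    (3,3)@(7, 7): e=[27,-21,28] → ·
    (1,4)@(3, 9): e=[15,11,8] → #
    (2,4)@(5, 9): e=[29,-15,20] → ·
    (0,5)@(1, 11): e=[17,17,0] → #  [on edge]
    (1,5)@(3, 11): e=[31,-9,12] → ·
    (0,6)@(1, 13): e=[33,-3,4] → ·
  covered (3 px):
    · · · · · · · · · · ·
    · · · · · · · · · · ·
    · · · · · · · · · · ·
    · · # · · · · · · · ·
    · # · · · · · · · · ·
    # · · · · · · · · · ·
    · · · · · · · · · · ·
T4:
  2·area = 8
  edge (12, 8)→(16, 8): d=(4,0) top-left  bias=+0
  edge (16, 8)→(12, 10): d=(-4,2) right/bottom  bias=-1
  edge (12, 10)→(12, 8): d=(0,-2) top-left  bias=+0
    (6,4)@(13, 9): e=[4,2,2] → #
    (7,4)@(15, 9): e=[4,-2,6] → ·
    (6,5)@(13, 11): e=[12,-6,2] → ·
  covered (1 px):
    · · · · · · · · · · ·
    · · · · · · · · · · ·
    · · · · · · · · · · ·
    · · · · · · · · · · ·
    · · · · · · # · · · ·
    · · · · · · · · · · ·
    · · · · · · · · · · ·

Z-buffer (winner per pixel, '.' = empty):
  . . . . . . . 1 1 1 .
  . . . . . . . 1 1 0 .
  . . . . . . . 1 2 0 .
  . . 3 . . . . 2 0 0 .
  . 3 . . . . 4 0 0 0 .
  3 . . . . . . . . . .
  . . . . . . . . . . .

Result: 0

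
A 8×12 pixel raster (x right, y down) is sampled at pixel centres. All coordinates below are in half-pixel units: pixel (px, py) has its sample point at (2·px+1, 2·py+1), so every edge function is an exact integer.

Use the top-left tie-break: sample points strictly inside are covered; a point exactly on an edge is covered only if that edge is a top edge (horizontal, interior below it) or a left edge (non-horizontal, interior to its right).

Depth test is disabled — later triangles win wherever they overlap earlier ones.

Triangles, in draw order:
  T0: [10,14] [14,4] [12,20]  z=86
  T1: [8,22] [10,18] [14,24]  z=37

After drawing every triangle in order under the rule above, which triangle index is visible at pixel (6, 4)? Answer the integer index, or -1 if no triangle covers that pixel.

T0:
  2·area = 44
  edge (10, 14)→(14, 4): d=(4,-10) top-left  bias=+0
  edge (14, 4)→(12, 20): d=(-2,16) right/bottom  bias=-1
  edge (12, 20)→(10, 14): d=(-2,-6) top-left  bias=+0
    (3,2)@(7, 5): e=[-66,110,0] → .  [on edge]
    (6,3)@(13, 7): e=[2,10,32] → X
    (7,3)@(15, 7): e=[22,-22,44] → .
    (6,4)@(13, 9): e=[10,6,28] → X
    (7,4)@(15, 9): e=[30,-26,40] → .
    (4,5)@(9, 11): e=[-22,66,0] → .  [on edge]
    (6,5)@(13, 11): e=[18,2,24] → X
    (7,5)@(15, 11): e=[38,-30,36] → .
    (5,6)@(11, 13): e=[6,30,8] → X
    (6,6)@(13, 13): e=[26,-2,20] → .
    (5,7)@(11, 15): e=[14,26,4] → X
    (6,7)@(13, 15): e=[34,-6,16] → .
    (5,8)@(11, 17): e=[22,22,0] → X  [on edge]
    (6,11)@(13, 23): e=[66,-22,0] → .  [on edge]
  covered (6 px):
    . . . . . . . .
    . . . . . . . .
    . . . . . . . .
    . . . . . . X .
    . . . . . . X .
    . . . . . . X .
    . . . . . X . .
    . . . . . X . .
    . . . . . X . .
    . . . . . . . .
    . . . . . . . .
    . . . . . . . .
T1:
  2·area = 28
  edge (8, 22)→(10, 18): d=(2,-4) top-left  bias=+0
  edge (10, 18)→(14, 24): d=(4,6) right/bottom  bias=-1
  edge (14, 24)→(8, 22): d=(-6,-2) top-left  bias=+0
    (2,10)@(5, 21): e=[-14,42,0] → .  [on edge]
    (4,10)@(9, 21): e=[2,18,8] → X
    (5,10)@(11, 21): e=[10,6,12] → X
    (6,10)@(13, 21): e=[18,-6,16] → .
    (4,11)@(9, 23): e=[6,26,-4] → .
    (5,11)@(11, 23): e=[14,14,0] → X  [on edge]
    (6,11)@(13, 23): e=[22,2,4] → X
    (7,11)@(15, 23): e=[30,-10,8] → .
  covered (4 px):
    . . . . . . . .
    . . . . . . . .
    . . . . . . . .
    . . . . . . . .
    . . . . . . . .
    . . . . . . . .
    . . . . . . . .
    . . . . . . . .
    . . . . . . . .
    . . . . . . . .
    . . . . X X . .
    . . . . . X X .

Z-buffer (winner per pixel, '.' = empty):
  . . . . . . . .
  . . . . . . . .
  . . . . . . . .
  . . . . . . 0 .
  . . . . . . 0 .
  . . . . . . 0 .
  . . . . . 0 . .
  . . . . . 0 . .
  . . . . . 0 . .
  . . . . . . . .
  . . . . 1 1 . .
  . . . . . 1 1 .

Final: 0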